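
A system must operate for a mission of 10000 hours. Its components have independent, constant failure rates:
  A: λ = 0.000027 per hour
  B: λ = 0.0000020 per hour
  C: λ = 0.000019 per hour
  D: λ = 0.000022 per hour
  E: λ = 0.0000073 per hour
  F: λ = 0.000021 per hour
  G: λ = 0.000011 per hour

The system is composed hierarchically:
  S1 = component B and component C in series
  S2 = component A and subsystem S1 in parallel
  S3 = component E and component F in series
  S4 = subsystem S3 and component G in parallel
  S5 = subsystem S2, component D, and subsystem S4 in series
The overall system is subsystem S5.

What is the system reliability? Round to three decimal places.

R(A) = exp(−0.000027 × 10000) = 0.76338
R(B) = exp(−0.0000020 × 10000) = 0.98020
R(C) = exp(−0.000019 × 10000) = 0.82696
R(D) = exp(−0.000022 × 10000) = 0.80252
R(E) = exp(−0.0000073 × 10000) = 0.92960
R(F) = exp(−0.000021 × 10000) = 0.81058
R(G) = exp(−0.000011 × 10000) = 0.89583
Series (B and C): 0.98020 × 0.82696 = 0.81059
Parallel (A and [0.81059]): 1 − (1 − 0.76338)(1 − 0.81059) = 0.95518
Series (E and F): 0.92960 × 0.81058 = 0.75352
Parallel ([0.75352] and G): 1 − (1 − 0.75352)(1 − 0.89583) = 0.97432
Series ([0.95518], D, and [0.97432]): 0.95518 × 0.80252 × 0.97432 = 0.747

0.747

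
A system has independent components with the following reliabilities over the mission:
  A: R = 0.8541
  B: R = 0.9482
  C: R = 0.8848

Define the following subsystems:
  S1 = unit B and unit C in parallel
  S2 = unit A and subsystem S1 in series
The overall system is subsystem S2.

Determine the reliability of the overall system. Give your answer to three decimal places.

0.849

Parallel (B and C): 1 − (1 − 0.94820)(1 − 0.88480) = 0.99403
Series (A and [0.99403]): 0.85410 × 0.99403 = 0.849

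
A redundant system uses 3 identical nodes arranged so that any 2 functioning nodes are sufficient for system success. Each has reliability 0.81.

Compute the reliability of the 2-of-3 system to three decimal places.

0.905

R = Σ_{i=2}^{3} C(3,i) p^i (1−p)^{3−i} with p = 0.81
C(3,2)·0.81^2·0.19^1 = 0.37398
C(3,3)·0.81^3·0.19^0 = 0.53144
Sum = 0.905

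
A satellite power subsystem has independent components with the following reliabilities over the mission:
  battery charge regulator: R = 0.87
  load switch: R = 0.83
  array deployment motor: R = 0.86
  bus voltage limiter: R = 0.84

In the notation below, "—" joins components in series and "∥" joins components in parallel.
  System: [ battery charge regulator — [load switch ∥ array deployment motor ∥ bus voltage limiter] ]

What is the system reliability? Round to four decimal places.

Parallel (load switch, array deployment motor, and bus voltage limiter): 1 − (1 − 0.830000)(1 − 0.860000)(1 − 0.840000) = 0.996192
Series (battery charge regulator and [0.996192]): 0.870000 × 0.996192 = 0.8667

0.8667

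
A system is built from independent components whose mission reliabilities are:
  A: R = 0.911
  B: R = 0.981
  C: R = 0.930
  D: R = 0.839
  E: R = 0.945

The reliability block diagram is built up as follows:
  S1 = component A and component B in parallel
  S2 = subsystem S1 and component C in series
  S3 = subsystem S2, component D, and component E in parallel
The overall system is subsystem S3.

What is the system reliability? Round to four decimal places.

0.9994

Parallel (A and B): 1 − (1 − 0.911000)(1 − 0.981000) = 0.998309
Series ([0.998309] and C): 0.998309 × 0.930000 = 0.928427
Parallel ([0.928427], D, and E): 1 − (1 − 0.928427)(1 − 0.839000)(1 − 0.945000) = 0.9994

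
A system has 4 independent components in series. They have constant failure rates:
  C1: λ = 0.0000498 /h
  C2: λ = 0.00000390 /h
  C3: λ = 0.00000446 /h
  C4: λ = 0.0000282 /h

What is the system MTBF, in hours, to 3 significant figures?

Series of exponential components: λ_sys = Σ λ_i
λ_sys = 0.0000498 + 0.00000390 + 0.00000446 + 0.0000282 = 8.6360e-05 /h
MTBF = 1 / λ_sys = 11600 h

11600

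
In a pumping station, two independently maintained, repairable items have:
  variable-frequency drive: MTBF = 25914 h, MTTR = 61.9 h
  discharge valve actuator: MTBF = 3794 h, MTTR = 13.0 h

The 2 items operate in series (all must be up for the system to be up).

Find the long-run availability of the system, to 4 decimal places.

A(variable-frequency drive) = MTBF/(MTBF+MTTR) = 25914/(25914+61.9) = 0.997617
A(discharge valve actuator) = MTBF/(MTBF+MTTR) = 3794/(3794+13.0) = 0.996585
Series availability: 0.997617 × 0.996585 = 0.9942

0.9942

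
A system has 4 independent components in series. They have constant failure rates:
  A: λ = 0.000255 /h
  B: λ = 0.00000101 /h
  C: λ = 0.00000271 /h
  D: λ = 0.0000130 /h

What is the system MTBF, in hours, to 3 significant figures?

3680

Series of exponential components: λ_sys = Σ λ_i
λ_sys = 0.000255 + 0.00000101 + 0.00000271 + 0.0000130 = 2.7172e-04 /h
MTBF = 1 / λ_sys = 3680 h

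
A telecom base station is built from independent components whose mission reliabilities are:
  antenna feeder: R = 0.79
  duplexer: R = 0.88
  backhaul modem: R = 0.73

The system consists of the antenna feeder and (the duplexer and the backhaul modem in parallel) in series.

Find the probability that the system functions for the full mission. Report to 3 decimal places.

0.764

Parallel (duplexer and backhaul modem): 1 − (1 − 0.88000)(1 − 0.73000) = 0.96760
Series (antenna feeder and [0.96760]): 0.79000 × 0.96760 = 0.764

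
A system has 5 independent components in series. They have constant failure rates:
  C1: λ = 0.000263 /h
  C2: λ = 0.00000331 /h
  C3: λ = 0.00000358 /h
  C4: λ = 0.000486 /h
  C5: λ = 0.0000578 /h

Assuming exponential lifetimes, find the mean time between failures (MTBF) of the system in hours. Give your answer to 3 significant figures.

Series of exponential components: λ_sys = Σ λ_i
λ_sys = 0.000263 + 0.00000331 + 0.00000358 + 0.000486 + 0.0000578 = 8.1369e-04 /h
MTBF = 1 / λ_sys = 1230 h

1230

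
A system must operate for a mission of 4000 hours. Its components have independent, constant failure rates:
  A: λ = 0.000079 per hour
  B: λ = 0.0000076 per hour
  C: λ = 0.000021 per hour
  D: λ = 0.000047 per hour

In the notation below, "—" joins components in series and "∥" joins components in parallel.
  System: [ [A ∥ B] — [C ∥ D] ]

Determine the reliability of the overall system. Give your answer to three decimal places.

0.978

R(A) = exp(−0.000079 × 4000) = 0.72906
R(B) = exp(−0.0000076 × 4000) = 0.97006
R(C) = exp(−0.000021 × 4000) = 0.91943
R(D) = exp(−0.000047 × 4000) = 0.82861
Parallel (A and B): 1 − (1 − 0.72906)(1 − 0.97006) = 0.99189
Parallel (C and D): 1 − (1 − 0.91943)(1 − 0.82861) = 0.98619
Series ([0.99189] and [0.98619]): 0.99189 × 0.98619 = 0.978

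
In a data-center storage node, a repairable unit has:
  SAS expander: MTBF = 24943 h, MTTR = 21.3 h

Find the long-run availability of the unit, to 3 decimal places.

A(SAS expander) = MTBF/(MTBF+MTTR) = 24943/(24943+21.3) = 0.999

0.999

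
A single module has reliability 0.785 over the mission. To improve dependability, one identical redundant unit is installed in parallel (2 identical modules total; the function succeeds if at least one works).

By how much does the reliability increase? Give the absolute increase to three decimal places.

0.169

R_before = 0.785
R_after = 1 − (1 − 0.785)^2 = 0.954
ΔR = 0.954 − 0.785 = 0.169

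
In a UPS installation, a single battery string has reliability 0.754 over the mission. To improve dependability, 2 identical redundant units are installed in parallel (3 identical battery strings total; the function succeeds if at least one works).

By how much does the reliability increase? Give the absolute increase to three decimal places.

0.231

R_before = 0.754
R_after = 1 − (1 − 0.754)^3 = 0.985
ΔR = 0.985 − 0.754 = 0.231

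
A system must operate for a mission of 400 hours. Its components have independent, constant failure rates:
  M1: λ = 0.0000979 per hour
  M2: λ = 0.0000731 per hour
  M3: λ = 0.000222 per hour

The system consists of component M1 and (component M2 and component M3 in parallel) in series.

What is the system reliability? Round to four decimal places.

0.9592

R(M1) = exp(−0.0000979 × 400) = 0.961597
R(M2) = exp(−0.0000731 × 400) = 0.971183
R(M3) = exp(−0.000222 × 400) = 0.915029
Parallel (M2 and M3): 1 − (1 − 0.971183)(1 − 0.915029) = 0.997551
Series (M1 and [0.997551]): 0.961597 × 0.997551 = 0.9592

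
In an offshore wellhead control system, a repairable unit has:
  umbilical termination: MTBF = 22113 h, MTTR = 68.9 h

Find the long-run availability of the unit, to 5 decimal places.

A(umbilical termination) = MTBF/(MTBF+MTTR) = 22113/(22113+68.9) = 0.99689

0.99689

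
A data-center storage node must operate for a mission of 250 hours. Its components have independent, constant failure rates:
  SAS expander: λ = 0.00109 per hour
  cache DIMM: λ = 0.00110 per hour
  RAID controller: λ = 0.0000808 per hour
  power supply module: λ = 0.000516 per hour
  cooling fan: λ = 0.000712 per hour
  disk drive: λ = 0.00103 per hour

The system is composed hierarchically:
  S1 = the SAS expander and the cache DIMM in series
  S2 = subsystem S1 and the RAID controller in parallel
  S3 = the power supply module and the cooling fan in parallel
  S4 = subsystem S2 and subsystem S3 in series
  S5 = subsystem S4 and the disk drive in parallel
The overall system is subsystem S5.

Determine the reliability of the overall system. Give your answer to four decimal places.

0.9936

R(SAS expander) = exp(−0.00109 × 250) = 0.761473
R(cache DIMM) = exp(−0.00110 × 250) = 0.759572
R(RAID controller) = exp(−0.0000808 × 250) = 0.980003
R(power supply module) = exp(−0.000516 × 250) = 0.878974
R(cooling fan) = exp(−0.000712 × 250) = 0.836942
R(disk drive) = exp(−0.00103 × 250) = 0.772982
Series (SAS expander and cache DIMM): 0.761473 × 0.759572 = 0.578394
Parallel ([0.578394] and RAID controller): 1 − (1 − 0.578394)(1 − 0.980003) = 0.991569
Parallel (power supply module and cooling fan): 1 − (1 − 0.878974)(1 − 0.836942) = 0.980266
Series ([0.991569] and [0.980266]): 0.991569 × 0.980266 = 0.972001
Parallel ([0.972001] and disk drive): 1 − (1 − 0.972001)(1 − 0.772982) = 0.9936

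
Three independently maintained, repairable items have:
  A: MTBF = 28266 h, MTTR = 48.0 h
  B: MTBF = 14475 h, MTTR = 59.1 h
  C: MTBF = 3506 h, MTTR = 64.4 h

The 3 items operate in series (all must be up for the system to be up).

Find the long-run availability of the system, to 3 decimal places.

0.976

A(A) = MTBF/(MTBF+MTTR) = 28266/(28266+48.0) = 0.998305
A(B) = MTBF/(MTBF+MTTR) = 14475/(14475+59.1) = 0.995934
A(C) = MTBF/(MTBF+MTTR) = 3506/(3506+64.4) = 0.981963
Series availability: 0.998305 × 0.995934 × 0.981963 = 0.976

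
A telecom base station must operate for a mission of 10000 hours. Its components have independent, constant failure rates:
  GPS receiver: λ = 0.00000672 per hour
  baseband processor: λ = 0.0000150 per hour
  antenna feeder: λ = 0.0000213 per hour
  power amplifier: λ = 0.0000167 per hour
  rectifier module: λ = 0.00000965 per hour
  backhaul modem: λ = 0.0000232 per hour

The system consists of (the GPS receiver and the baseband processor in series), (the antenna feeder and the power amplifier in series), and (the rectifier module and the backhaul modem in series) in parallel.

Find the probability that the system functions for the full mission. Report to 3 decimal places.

R(GPS receiver) = exp(−0.00000672 × 10000) = 0.93501
R(baseband processor) = exp(−0.0000150 × 10000) = 0.86071
R(antenna feeder) = exp(−0.0000213 × 10000) = 0.80816
R(power amplifier) = exp(−0.0000167 × 10000) = 0.84620
R(rectifier module) = exp(−0.00000965 × 10000) = 0.90801
R(backhaul modem) = exp(−0.0000232 × 10000) = 0.79295
Series (GPS receiver and baseband processor): 0.93501 × 0.86071 = 0.80477
Series (antenna feeder and power amplifier): 0.80816 × 0.84620 = 0.68386
Series (rectifier module and backhaul modem): 0.90801 × 0.79295 = 0.72001
Parallel ([0.80477], [0.68386], and [0.72001]): 1 − (1 − 0.80477)(1 − 0.68386)(1 − 0.72001) = 0.983

0.983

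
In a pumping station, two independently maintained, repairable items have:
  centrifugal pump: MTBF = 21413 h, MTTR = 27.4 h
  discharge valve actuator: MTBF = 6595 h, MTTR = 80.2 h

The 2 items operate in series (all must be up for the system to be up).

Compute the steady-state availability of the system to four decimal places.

A(centrifugal pump) = MTBF/(MTBF+MTTR) = 21413/(21413+27.4) = 0.998722
A(discharge valve actuator) = MTBF/(MTBF+MTTR) = 6595/(6595+80.2) = 0.987985
Series availability: 0.998722 × 0.987985 = 0.9867

0.9867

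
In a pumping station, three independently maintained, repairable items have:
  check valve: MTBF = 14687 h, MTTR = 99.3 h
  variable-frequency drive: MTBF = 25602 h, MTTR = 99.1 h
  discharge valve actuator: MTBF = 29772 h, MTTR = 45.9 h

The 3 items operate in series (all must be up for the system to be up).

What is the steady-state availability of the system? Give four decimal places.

0.9879

A(check valve) = MTBF/(MTBF+MTTR) = 14687/(14687+99.3) = 0.993284
A(variable-frequency drive) = MTBF/(MTBF+MTTR) = 25602/(25602+99.1) = 0.996144
A(discharge valve actuator) = MTBF/(MTBF+MTTR) = 29772/(29772+45.9) = 0.998461
Series availability: 0.993284 × 0.996144 × 0.998461 = 0.9879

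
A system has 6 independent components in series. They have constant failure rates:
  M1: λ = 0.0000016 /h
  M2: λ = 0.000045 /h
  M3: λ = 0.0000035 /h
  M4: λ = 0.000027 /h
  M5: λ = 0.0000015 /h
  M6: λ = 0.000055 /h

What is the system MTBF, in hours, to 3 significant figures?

7490

Series of exponential components: λ_sys = Σ λ_i
λ_sys = 0.0000016 + 0.000045 + 0.0000035 + 0.000027 + 0.0000015 + 0.000055 = 1.3360e-04 /h
MTBF = 1 / λ_sys = 7490 h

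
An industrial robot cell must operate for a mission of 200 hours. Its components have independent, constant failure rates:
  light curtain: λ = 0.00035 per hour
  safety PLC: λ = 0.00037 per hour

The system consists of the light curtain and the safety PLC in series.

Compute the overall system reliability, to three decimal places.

R(light curtain) = exp(−0.00035 × 200) = 0.93239
R(safety PLC) = exp(−0.00037 × 200) = 0.92867
Series (light curtain and safety PLC): 0.93239 × 0.92867 = 0.866

0.866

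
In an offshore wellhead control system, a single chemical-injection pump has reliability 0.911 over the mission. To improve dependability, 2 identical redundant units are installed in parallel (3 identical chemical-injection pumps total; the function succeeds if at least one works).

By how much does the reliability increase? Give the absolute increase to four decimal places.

R_before = 0.911
R_after = 1 − (1 − 0.911)^3 = 0.9993
ΔR = 0.9993 − 0.911 = 0.0883

0.0883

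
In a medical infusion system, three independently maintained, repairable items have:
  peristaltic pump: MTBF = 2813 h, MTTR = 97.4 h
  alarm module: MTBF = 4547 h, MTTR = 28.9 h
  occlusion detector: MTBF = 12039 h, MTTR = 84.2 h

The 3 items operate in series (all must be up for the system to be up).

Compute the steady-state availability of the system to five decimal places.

A(peristaltic pump) = MTBF/(MTBF+MTTR) = 2813/(2813+97.4) = 0.966534
A(alarm module) = MTBF/(MTBF+MTTR) = 4547/(4547+28.9) = 0.993684
A(occlusion detector) = MTBF/(MTBF+MTTR) = 12039/(12039+84.2) = 0.993055
Series availability: 0.966534 × 0.993684 × 0.993055 = 0.95376

0.95376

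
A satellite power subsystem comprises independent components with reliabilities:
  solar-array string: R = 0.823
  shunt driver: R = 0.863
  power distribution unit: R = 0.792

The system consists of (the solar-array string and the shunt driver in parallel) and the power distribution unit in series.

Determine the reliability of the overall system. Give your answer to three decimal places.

0.773

Parallel (solar-array string and shunt driver): 1 − (1 − 0.82300)(1 − 0.86300) = 0.97575
Series ([0.97575] and power distribution unit): 0.97575 × 0.79200 = 0.773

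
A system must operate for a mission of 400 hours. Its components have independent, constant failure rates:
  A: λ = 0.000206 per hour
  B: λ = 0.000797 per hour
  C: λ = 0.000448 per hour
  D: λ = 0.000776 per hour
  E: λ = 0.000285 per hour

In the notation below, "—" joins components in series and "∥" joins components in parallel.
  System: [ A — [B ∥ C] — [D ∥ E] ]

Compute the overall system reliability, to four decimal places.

0.8544

R(A) = exp(−0.000206 × 400) = 0.920904
R(B) = exp(−0.000797 × 400) = 0.727021
R(C) = exp(−0.000448 × 400) = 0.835939
R(D) = exp(−0.000776 × 400) = 0.733154
R(E) = exp(−0.000285 × 400) = 0.892258
Parallel (B and C): 1 − (1 − 0.727021)(1 − 0.835939) = 0.955215
Parallel (D and E): 1 − (1 − 0.733154)(1 − 0.892258) = 0.971249
Series (A, [0.955215], and [0.971249]): 0.920904 × 0.955215 × 0.971249 = 0.8544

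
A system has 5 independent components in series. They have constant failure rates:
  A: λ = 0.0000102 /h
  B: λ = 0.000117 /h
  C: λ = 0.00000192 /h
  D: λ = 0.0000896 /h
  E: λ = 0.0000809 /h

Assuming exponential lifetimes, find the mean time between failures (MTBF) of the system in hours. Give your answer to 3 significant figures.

Series of exponential components: λ_sys = Σ λ_i
λ_sys = 0.0000102 + 0.000117 + 0.00000192 + 0.0000896 + 0.0000809 = 2.9962e-04 /h
MTBF = 1 / λ_sys = 3340 h

3340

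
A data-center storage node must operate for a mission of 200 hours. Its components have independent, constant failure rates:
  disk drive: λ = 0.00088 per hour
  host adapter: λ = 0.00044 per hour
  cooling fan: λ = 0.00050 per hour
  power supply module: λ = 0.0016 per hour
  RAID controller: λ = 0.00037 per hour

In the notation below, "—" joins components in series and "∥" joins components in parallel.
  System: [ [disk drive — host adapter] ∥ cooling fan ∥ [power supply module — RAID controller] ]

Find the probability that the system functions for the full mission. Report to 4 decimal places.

0.9928

R(disk drive) = exp(−0.00088 × 200) = 0.838618
R(host adapter) = exp(−0.00044 × 200) = 0.915761
R(cooling fan) = exp(−0.00050 × 200) = 0.904837
R(power supply module) = exp(−0.0016 × 200) = 0.726149
R(RAID controller) = exp(−0.00037 × 200) = 0.928672
Series (disk drive and host adapter): 0.838618 × 0.915761 = 0.767974
Series (power supply module and RAID controller): 0.726149 × 0.928672 = 0.674354
Parallel ([0.767974], cooling fan, and [0.674354]): 1 − (1 − 0.767974)(1 − 0.904837)(1 − 0.674354) = 0.9928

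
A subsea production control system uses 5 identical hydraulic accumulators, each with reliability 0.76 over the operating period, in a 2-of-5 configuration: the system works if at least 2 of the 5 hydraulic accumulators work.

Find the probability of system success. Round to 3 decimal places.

R = Σ_{i=2}^{5} C(5,i) p^i (1−p)^{5−i} with p = 0.76
C(5,2)·0.76^2·0.24^3 = 0.07985
C(5,3)·0.76^3·0.24^2 = 0.25285
C(5,4)·0.76^4·0.24^1 = 0.40035
C(5,5)·0.76^5·0.24^0 = 0.25355
Sum = 0.987

0.987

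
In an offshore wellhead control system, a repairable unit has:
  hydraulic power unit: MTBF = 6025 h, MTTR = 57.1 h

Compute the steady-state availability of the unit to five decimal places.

A(hydraulic power unit) = MTBF/(MTBF+MTTR) = 6025/(6025+57.1) = 0.99061

0.99061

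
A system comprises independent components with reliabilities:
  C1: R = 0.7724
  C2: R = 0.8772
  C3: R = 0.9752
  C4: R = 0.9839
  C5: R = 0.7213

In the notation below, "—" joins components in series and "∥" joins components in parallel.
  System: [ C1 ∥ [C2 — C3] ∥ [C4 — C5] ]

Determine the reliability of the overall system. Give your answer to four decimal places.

0.9904

Series (C2 and C3): 0.877200 × 0.975200 = 0.855445
Series (C4 and C5): 0.983900 × 0.721300 = 0.709687
Parallel (C1, [0.855445], and [0.709687]): 1 − (1 − 0.772400)(1 − 0.855445)(1 − 0.709687) = 0.9904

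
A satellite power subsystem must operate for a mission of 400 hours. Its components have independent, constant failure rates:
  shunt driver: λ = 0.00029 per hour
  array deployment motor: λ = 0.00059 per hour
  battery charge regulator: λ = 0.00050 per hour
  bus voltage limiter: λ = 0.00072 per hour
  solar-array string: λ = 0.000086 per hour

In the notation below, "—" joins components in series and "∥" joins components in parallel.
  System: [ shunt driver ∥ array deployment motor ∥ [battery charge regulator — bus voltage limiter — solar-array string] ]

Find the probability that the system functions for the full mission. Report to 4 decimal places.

0.9906

R(shunt driver) = exp(−0.00029 × 400) = 0.890475
R(array deployment motor) = exp(−0.00059 × 400) = 0.789781
R(battery charge regulator) = exp(−0.00050 × 400) = 0.818731
R(bus voltage limiter) = exp(−0.00072 × 400) = 0.749762
R(solar-array string) = exp(−0.000086 × 400) = 0.966185
Series (battery charge regulator, bus voltage limiter, and solar-array string): 0.818731 × 0.749762 × 0.966185 = 0.593096
Parallel (shunt driver, array deployment motor, and [0.593096]): 1 − (1 − 0.890475)(1 − 0.789781)(1 − 0.593096) = 0.9906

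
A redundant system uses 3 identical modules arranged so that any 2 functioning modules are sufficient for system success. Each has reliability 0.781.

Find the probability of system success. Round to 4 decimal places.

R = Σ_{i=2}^{3} C(3,i) p^i (1−p)^{3−i} with p = 0.781
C(3,2)·0.781^2·0.219^1 = 0.400744
C(3,3)·0.781^3·0.219^0 = 0.476380
Sum = 0.8771

0.8771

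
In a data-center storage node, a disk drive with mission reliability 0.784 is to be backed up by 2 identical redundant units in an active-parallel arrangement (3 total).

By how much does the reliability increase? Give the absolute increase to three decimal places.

R_before = 0.784
R_after = 1 − (1 − 0.784)^3 = 0.990
ΔR = 0.990 − 0.784 = 0.206

0.206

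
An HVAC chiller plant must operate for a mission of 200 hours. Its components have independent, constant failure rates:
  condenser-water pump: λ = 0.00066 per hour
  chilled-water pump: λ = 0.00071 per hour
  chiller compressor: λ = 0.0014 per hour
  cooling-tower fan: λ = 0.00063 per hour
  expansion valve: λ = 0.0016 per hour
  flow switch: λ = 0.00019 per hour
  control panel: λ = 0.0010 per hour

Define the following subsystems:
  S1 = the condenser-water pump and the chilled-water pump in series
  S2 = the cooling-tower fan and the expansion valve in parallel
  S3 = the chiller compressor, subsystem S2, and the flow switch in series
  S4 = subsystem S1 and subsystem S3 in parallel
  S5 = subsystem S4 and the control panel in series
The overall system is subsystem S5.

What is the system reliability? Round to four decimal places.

0.7607

R(condenser-water pump) = exp(−0.00066 × 200) = 0.876341
R(chilled-water pump) = exp(−0.00071 × 200) = 0.867621
R(chiller compressor) = exp(−0.0014 × 200) = 0.755784
R(cooling-tower fan) = exp(−0.00063 × 200) = 0.881615
R(expansion valve) = exp(−0.0016 × 200) = 0.726149
R(flow switch) = exp(−0.00019 × 200) = 0.962713
R(control panel) = exp(−0.0010 × 200) = 0.818731
Series (condenser-water pump and chilled-water pump): 0.876341 × 0.867621 = 0.760332
Parallel (cooling-tower fan and expansion valve): 1 − (1 − 0.881615)(1 − 0.726149) = 0.967580
Series (chiller compressor, [0.967580], and flow switch): 0.755784 × 0.967580 × 0.962713 = 0.704014
Parallel ([0.760332] and [0.704014]): 1 − (1 − 0.760332)(1 − 0.704014) = 0.929062
Series ([0.929062] and control panel): 0.929062 × 0.818731 = 0.7607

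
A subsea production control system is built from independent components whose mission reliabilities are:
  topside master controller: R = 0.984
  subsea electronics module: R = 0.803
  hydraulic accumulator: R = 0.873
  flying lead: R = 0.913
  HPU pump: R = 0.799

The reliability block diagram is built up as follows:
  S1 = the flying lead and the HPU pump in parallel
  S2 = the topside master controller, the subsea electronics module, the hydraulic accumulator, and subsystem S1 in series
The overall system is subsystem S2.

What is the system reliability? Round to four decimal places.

0.6777

Parallel (flying lead and HPU pump): 1 − (1 − 0.913000)(1 − 0.799000) = 0.982513
Series (topside master controller, subsea electronics module, hydraulic accumulator, and [0.982513]): 0.984000 × 0.803000 × 0.873000 × 0.982513 = 0.6777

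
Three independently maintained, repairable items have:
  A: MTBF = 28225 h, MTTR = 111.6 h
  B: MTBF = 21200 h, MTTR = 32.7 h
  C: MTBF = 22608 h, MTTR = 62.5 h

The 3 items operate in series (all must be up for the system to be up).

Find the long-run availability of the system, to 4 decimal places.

A(A) = MTBF/(MTBF+MTTR) = 28225/(28225+111.6) = 0.996062
A(B) = MTBF/(MTBF+MTTR) = 21200/(21200+32.7) = 0.998460
A(C) = MTBF/(MTBF+MTTR) = 22608/(22608+62.5) = 0.997243
Series availability: 0.996062 × 0.998460 × 0.997243 = 0.9918

0.9918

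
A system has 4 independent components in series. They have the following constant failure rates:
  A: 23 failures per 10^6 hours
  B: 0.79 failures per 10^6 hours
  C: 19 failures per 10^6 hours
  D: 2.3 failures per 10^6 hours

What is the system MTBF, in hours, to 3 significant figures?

Series of exponential components: λ_sys = Σ λ_i
λ_sys = 0.000023 + 0.00000079 + 0.000019 + 0.0000023 = 4.5090e-05 /h
MTBF = 1 / λ_sys = 22200 h

22200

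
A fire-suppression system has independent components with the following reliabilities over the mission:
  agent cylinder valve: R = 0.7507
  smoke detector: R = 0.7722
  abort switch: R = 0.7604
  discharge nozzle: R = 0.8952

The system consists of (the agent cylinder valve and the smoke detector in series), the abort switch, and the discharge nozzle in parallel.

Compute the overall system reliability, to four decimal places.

Series (agent cylinder valve and smoke detector): 0.750700 × 0.772200 = 0.579691
Parallel ([0.579691], abort switch, and discharge nozzle): 1 − (1 − 0.579691)(1 − 0.760400)(1 − 0.895200) = 0.9894

0.9894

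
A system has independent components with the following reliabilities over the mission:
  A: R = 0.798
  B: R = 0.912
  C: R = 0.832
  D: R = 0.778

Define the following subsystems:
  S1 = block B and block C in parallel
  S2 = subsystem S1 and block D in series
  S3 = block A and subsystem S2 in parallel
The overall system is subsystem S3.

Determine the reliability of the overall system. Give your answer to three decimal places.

Parallel (B and C): 1 − (1 − 0.91200)(1 − 0.83200) = 0.98522
Series ([0.98522] and D): 0.98522 × 0.77800 = 0.76650
Parallel (A and [0.76650]): 1 − (1 − 0.79800)(1 − 0.76650) = 0.953

0.953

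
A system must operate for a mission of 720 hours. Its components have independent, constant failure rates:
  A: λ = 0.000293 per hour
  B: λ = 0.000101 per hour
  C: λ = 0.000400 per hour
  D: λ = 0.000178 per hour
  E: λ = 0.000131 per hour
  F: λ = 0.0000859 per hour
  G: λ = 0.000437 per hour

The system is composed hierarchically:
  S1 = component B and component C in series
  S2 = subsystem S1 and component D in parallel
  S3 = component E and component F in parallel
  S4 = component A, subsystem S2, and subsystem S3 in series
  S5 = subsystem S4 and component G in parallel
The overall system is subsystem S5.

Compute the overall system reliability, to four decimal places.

R(A) = exp(−0.000293 × 720) = 0.809806
R(B) = exp(−0.000101 × 720) = 0.929861
R(C) = exp(−0.000400 × 720) = 0.749762
R(D) = exp(−0.000178 × 720) = 0.879713
R(E) = exp(−0.000131 × 720) = 0.909992
R(F) = exp(−0.0000859 × 720) = 0.940026
R(G) = exp(−0.000437 × 720) = 0.730052
Series (B and C): 0.929861 × 0.749762 = 0.697174
Parallel ([0.697174] and D): 1 − (1 − 0.697174)(1 − 0.879713) = 0.963574
Parallel (E and F): 1 − (1 − 0.909992)(1 − 0.940026) = 0.994602
Series (A, [0.963574], and [0.994602]): 0.809806 × 0.963574 × 0.994602 = 0.776096
Parallel ([0.776096] and G): 1 − (1 − 0.776096)(1 − 0.730052) = 0.9396

0.9396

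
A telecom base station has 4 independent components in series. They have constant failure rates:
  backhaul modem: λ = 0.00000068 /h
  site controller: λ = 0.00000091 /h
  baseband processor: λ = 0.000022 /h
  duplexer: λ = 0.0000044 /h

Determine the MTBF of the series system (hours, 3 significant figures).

35700

Series of exponential components: λ_sys = Σ λ_i
λ_sys = 0.00000068 + 0.00000091 + 0.000022 + 0.0000044 = 2.7990e-05 /h
MTBF = 1 / λ_sys = 35700 h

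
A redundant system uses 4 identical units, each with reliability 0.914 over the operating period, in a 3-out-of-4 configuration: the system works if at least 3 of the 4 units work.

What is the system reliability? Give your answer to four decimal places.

R = Σ_{i=3}^{4} C(4,i) p^i (1−p)^{4−i} with p = 0.914
C(4,3)·0.914^3·0.086^1 = 0.262662
C(4,4)·0.914^4·0.086^0 = 0.697886
Sum = 0.9605

0.9605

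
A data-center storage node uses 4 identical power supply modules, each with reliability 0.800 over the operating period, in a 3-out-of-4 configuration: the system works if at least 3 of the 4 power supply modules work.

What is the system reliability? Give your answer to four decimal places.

0.8192

R = Σ_{i=3}^{4} C(4,i) p^i (1−p)^{4−i} with p = 0.800
C(4,3)·0.800^3·0.200^1 = 0.409600
C(4,4)·0.800^4·0.200^0 = 0.409600
Sum = 0.8192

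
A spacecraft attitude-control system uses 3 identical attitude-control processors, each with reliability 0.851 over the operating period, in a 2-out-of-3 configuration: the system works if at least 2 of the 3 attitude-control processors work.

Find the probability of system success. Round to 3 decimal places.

R = Σ_{i=2}^{3} C(3,i) p^i (1−p)^{3−i} with p = 0.851
C(3,2)·0.851^2·0.149^1 = 0.32372
C(3,3)·0.851^3·0.149^0 = 0.61630
Sum = 0.940

0.940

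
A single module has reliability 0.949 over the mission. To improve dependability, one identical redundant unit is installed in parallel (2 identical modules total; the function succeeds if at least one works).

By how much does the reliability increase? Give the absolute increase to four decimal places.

0.0484

R_before = 0.949
R_after = 1 − (1 − 0.949)^2 = 0.9974
ΔR = 0.9974 − 0.949 = 0.0484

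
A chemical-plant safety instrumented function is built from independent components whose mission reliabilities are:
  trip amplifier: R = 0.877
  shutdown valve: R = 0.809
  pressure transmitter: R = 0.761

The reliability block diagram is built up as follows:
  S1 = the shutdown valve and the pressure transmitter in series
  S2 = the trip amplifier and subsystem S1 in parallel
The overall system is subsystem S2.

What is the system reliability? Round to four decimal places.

Series (shutdown valve and pressure transmitter): 0.809000 × 0.761000 = 0.615649
Parallel (trip amplifier and [0.615649]): 1 − (1 − 0.877000)(1 − 0.615649) = 0.9527

0.9527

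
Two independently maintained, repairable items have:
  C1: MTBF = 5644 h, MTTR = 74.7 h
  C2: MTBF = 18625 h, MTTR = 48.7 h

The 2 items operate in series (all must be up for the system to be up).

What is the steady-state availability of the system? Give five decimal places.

0.98436

A(C1) = MTBF/(MTBF+MTTR) = 5644/(5644+74.7) = 0.986938
A(C2) = MTBF/(MTBF+MTTR) = 18625/(18625+48.7) = 0.997392
Series availability: 0.986938 × 0.997392 = 0.98436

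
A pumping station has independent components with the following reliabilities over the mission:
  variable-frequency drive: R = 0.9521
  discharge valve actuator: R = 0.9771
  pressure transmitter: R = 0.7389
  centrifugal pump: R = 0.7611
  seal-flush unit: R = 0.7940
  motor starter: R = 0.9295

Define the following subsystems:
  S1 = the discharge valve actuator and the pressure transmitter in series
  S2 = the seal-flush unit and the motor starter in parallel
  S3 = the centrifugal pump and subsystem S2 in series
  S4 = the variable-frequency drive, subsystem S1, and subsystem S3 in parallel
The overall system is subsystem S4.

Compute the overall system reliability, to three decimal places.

Series (discharge valve actuator and pressure transmitter): 0.97710 × 0.73890 = 0.72198
Parallel (seal-flush unit and motor starter): 1 − (1 − 0.79400)(1 − 0.92950) = 0.98548
Series (centrifugal pump and [0.98548]): 0.76110 × 0.98548 = 0.75005
Parallel (variable-frequency drive, [0.72198], and [0.75005]): 1 − (1 − 0.95210)(1 − 0.72198)(1 − 0.75005) = 0.997

0.997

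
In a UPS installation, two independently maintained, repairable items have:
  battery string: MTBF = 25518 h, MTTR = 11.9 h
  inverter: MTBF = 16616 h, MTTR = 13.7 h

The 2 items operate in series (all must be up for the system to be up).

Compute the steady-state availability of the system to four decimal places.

A(battery string) = MTBF/(MTBF+MTTR) = 25518/(25518+11.9) = 0.999534
A(inverter) = MTBF/(MTBF+MTTR) = 16616/(16616+13.7) = 0.999176
Series availability: 0.999534 × 0.999176 = 0.9987

0.9987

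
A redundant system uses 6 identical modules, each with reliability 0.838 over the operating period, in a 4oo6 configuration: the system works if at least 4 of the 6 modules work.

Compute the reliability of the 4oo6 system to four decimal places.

R = Σ_{i=4}^{6} C(6,i) p^i (1−p)^{6−i} with p = 0.838
C(6,4)·0.838^4·0.162^2 = 0.194132
C(6,5)·0.838^5·0.162^1 = 0.401686
C(6,6)·0.838^6·0.162^0 = 0.346309
Sum = 0.9421

0.9421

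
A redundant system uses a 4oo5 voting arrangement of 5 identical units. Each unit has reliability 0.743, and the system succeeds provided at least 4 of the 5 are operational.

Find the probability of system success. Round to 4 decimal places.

R = Σ_{i=4}^{5} C(5,i) p^i (1−p)^{5−i} with p = 0.743
C(5,4)·0.743^4·0.257^1 = 0.391614
C(5,5)·0.743^5·0.257^0 = 0.226435
Sum = 0.6180

0.6180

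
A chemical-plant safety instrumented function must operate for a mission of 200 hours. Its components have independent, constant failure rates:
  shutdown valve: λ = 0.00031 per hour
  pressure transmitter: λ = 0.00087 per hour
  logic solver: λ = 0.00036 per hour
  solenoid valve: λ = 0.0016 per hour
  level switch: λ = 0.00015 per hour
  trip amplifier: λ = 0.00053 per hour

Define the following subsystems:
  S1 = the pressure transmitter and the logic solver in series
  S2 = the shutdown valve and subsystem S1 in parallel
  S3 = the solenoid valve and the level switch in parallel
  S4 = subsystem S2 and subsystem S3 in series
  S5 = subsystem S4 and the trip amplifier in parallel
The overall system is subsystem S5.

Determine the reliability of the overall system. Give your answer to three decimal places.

0.998

R(shutdown valve) = exp(−0.00031 × 200) = 0.93988
R(pressure transmitter) = exp(−0.00087 × 200) = 0.84030
R(logic solver) = exp(−0.00036 × 200) = 0.93053
R(solenoid valve) = exp(−0.0016 × 200) = 0.72615
R(level switch) = exp(−0.00015 × 200) = 0.97045
R(trip amplifier) = exp(−0.00053 × 200) = 0.89942
Series (pressure transmitter and logic solver): 0.84030 × 0.93053 = 0.78192
Parallel (shutdown valve and [0.78192]): 1 − (1 − 0.93988)(1 − 0.78192) = 0.98689
Parallel (solenoid valve and level switch): 1 − (1 − 0.72615)(1 − 0.97045) = 0.99191
Series ([0.98689] and [0.99191]): 0.98689 × 0.99191 = 0.97891
Parallel ([0.97891] and trip amplifier): 1 − (1 − 0.97891)(1 − 0.89942) = 0.998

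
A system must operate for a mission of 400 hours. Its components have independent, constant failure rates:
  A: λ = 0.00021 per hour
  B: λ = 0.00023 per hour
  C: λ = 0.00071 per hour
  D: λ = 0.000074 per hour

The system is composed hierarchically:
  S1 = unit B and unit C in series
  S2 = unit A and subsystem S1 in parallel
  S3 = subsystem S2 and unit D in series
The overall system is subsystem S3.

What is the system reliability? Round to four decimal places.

0.9463

R(A) = exp(−0.00021 × 400) = 0.919431
R(B) = exp(−0.00023 × 400) = 0.912105
R(C) = exp(−0.00071 × 400) = 0.752767
R(D) = exp(−0.000074 × 400) = 0.970834
Series (B and C): 0.912105 × 0.752767 = 0.686603
Parallel (A and [0.686603]): 1 − (1 − 0.919431)(1 − 0.686603) = 0.974750
Series ([0.974750] and D): 0.974750 × 0.970834 = 0.9463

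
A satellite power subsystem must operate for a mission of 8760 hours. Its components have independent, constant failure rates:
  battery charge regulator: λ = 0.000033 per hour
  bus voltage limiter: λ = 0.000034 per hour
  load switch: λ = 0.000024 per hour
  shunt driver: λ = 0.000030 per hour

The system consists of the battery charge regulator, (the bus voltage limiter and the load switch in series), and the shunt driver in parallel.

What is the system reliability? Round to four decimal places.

R(battery charge regulator) = exp(−0.000033 × 8760) = 0.748952
R(bus voltage limiter) = exp(−0.000034 × 8760) = 0.742420
R(load switch) = exp(−0.000024 × 8760) = 0.810390
R(shunt driver) = exp(−0.000030 × 8760) = 0.768896
Series (bus voltage limiter and load switch): 0.742420 × 0.810390 = 0.601650
Parallel (battery charge regulator, [0.601650], and shunt driver): 1 − (1 − 0.748952)(1 − 0.601650)(1 − 0.768896) = 0.9769

0.9769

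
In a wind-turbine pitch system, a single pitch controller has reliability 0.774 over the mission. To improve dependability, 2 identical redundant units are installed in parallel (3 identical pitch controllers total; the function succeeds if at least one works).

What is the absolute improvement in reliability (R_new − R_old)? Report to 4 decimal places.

R_before = 0.774
R_after = 1 − (1 − 0.774)^3 = 0.9885
ΔR = 0.9885 − 0.774 = 0.2145

0.2145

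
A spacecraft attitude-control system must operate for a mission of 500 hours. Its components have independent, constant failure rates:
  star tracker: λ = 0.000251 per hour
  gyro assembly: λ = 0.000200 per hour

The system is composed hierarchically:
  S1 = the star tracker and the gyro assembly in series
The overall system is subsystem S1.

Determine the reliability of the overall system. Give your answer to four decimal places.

R(star tracker) = exp(−0.000251 × 500) = 0.882056
R(gyro assembly) = exp(−0.000200 × 500) = 0.904837
Series (star tracker and gyro assembly): 0.882056 × 0.904837 = 0.7981

0.7981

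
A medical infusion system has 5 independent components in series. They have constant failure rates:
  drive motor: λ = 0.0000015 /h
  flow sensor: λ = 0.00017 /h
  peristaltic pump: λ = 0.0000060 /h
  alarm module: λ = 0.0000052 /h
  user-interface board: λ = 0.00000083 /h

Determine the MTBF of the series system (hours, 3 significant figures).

Series of exponential components: λ_sys = Σ λ_i
λ_sys = 0.0000015 + 0.00017 + 0.0000060 + 0.0000052 + 0.00000083 = 1.8353e-04 /h
MTBF = 1 / λ_sys = 5450 h

5450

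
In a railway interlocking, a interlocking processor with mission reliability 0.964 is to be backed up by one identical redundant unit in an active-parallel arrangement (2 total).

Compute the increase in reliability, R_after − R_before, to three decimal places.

0.035

R_before = 0.964
R_after = 1 − (1 − 0.964)^2 = 0.999
ΔR = 0.999 − 0.964 = 0.035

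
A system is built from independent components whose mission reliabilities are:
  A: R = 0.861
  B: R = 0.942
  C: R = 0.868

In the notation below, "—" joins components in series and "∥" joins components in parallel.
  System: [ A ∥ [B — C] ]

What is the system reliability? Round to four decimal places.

Series (B and C): 0.942000 × 0.868000 = 0.817656
Parallel (A and [0.817656]): 1 − (1 − 0.861000)(1 − 0.817656) = 0.9747

0.9747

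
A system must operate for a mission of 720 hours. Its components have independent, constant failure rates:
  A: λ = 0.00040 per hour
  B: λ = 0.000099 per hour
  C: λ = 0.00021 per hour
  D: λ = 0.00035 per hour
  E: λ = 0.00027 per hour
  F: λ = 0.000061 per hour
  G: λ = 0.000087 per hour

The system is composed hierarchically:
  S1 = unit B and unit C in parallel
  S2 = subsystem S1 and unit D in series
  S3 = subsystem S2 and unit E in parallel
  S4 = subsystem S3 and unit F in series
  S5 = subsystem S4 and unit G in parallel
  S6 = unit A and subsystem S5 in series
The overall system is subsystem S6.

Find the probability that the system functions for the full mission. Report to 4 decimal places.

R(A) = exp(−0.00040 × 720) = 0.749762
R(B) = exp(−0.000099 × 720) = 0.931201
R(C) = exp(−0.00021 × 720) = 0.859676
R(D) = exp(−0.00035 × 720) = 0.777245
R(E) = exp(−0.00027 × 720) = 0.823329
R(F) = exp(−0.000061 × 720) = 0.957031
R(G) = exp(−0.000087 × 720) = 0.939282
Parallel (B and C): 1 − (1 − 0.931201)(1 − 0.859676) = 0.990346
Series ([0.990346] and D): 0.990346 × 0.777245 = 0.769741
Parallel ([0.769741] and E): 1 − (1 − 0.769741)(1 − 0.823329) = 0.959320
Series ([0.959320] and F): 0.959320 × 0.957031 = 0.918099
Parallel ([0.918099] and G): 1 − (1 − 0.918099)(1 − 0.939282) = 0.995027
Series (A and [0.995027]): 0.749762 × 0.995027 = 0.7460

0.7460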